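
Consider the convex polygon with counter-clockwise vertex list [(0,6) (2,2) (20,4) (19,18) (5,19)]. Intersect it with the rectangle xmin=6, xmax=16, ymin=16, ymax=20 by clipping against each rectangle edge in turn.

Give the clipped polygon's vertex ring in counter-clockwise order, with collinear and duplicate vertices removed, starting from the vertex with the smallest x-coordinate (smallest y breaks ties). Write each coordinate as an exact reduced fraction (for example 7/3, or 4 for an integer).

1. After x ≥ 6: [(6,22/9) (20,4) (19,18) (6,265/14)]
2. After x ≤ 16: [(6,22/9) (16,32/9) (16,255/14) (6,265/14)]
3. After y ≥ 16: [(6,16) (16,16) (16,255/14) (6,265/14)]
4. After y ≤ 20: [(6,16) (16,16) (16,255/14) (6,265/14)]
5. Canonical ring: [(6,16) (16,16) (16,255/14) (6,265/14)]

Clipped polygon: [(6,16) (16,16) (16,255/14) (6,265/14)]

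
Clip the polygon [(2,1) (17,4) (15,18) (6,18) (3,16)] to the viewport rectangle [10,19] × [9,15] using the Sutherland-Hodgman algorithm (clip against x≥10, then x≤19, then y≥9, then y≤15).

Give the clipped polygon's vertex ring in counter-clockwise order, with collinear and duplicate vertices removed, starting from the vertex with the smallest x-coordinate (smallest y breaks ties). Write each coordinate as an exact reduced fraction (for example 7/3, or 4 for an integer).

Clipped polygon: [(10,9) (114/7,9) (108/7,15) (10,15)]

1. After x ≥ 10: [(10,13/5) (17,4) (15,18) (10,18)]
2. After x ≤ 19: [(10,13/5) (17,4) (15,18) (10,18)]
3. After y ≥ 9: [(10,9) (114/7,9) (15,18) (10,18)]
4. After y ≤ 15: [(10,15) (10,9) (114/7,9) (108/7,15)]
5. Canonical ring: [(10,9) (114/7,9) (108/7,15) (10,15)]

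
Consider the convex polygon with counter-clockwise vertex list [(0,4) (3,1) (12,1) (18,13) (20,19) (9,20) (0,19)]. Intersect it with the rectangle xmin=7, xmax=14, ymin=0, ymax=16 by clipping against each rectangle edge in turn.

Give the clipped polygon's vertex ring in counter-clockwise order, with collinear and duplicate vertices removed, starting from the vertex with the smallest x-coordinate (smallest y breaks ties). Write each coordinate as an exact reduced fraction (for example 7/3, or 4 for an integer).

1. After x ≥ 7: [(7,1) (12,1) (18,13) (20,19) (9,20) (7,178/9)]
2. After x ≤ 14: [(7,1) (12,1) (14,5) (14,215/11) (9,20) (7,178/9)]
3. After y ≥ 0: [(7,1) (12,1) (14,5) (14,215/11) (9,20) (7,178/9)]
4. After y ≤ 16: [(7,16) (7,1) (12,1) (14,5) (14,16)]
5. Canonical ring: [(7,1) (12,1) (14,5) (14,16) (7,16)]

Clipped polygon: [(7,1) (12,1) (14,5) (14,16) (7,16)]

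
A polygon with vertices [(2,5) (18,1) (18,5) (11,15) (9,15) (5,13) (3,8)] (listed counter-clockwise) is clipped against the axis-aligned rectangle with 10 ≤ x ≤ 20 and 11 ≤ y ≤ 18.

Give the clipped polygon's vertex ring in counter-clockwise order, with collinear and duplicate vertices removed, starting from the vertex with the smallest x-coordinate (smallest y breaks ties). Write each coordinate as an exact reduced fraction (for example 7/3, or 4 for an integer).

Clipped polygon: [(10,11) (69/5,11) (11,15) (10,15)]

1. After x ≥ 10: [(10,3) (18,1) (18,5) (11,15) (10,15)]
2. After x ≤ 20: [(10,3) (18,1) (18,5) (11,15) (10,15)]
3. After y ≥ 11: [(10,11) (69/5,11) (11,15) (10,15)]
4. After y ≤ 18: [(10,11) (69/5,11) (11,15) (10,15)]
5. Canonical ring: [(10,11) (69/5,11) (11,15) (10,15)]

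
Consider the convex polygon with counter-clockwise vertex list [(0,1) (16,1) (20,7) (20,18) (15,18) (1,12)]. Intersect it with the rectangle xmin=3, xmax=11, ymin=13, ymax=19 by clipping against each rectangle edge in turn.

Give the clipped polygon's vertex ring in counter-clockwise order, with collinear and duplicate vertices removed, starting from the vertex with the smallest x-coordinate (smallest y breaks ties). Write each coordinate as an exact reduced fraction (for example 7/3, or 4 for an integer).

1. After x ≥ 3: [(3,1) (16,1) (20,7) (20,18) (15,18) (3,90/7)]
2. After x ≤ 11: [(3,1) (11,1) (11,114/7) (3,90/7)]
3. After y ≥ 13: [(11,13) (11,114/7) (10/3,13)]
4. After y ≤ 19: [(11,13) (11,114/7) (10/3,13)]
5. Canonical ring: [(10/3,13) (11,13) (11,114/7)]

Clipped polygon: [(10/3,13) (11,13) (11,114/7)]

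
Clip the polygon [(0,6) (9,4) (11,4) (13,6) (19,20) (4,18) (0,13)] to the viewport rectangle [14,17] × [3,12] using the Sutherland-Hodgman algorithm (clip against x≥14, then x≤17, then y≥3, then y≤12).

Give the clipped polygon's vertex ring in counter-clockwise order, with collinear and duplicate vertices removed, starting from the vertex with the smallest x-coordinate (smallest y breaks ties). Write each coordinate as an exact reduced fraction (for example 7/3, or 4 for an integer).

1. After x ≥ 14: [(14,25/3) (19,20) (14,58/3)]
2. After x ≤ 17: [(14,25/3) (17,46/3) (17,296/15) (14,58/3)]
3. After y ≥ 3: [(14,25/3) (17,46/3) (17,296/15) (14,58/3)]
4. After y ≤ 12: [(14,12) (14,25/3) (109/7,12)]
5. Canonical ring: [(14,25/3) (109/7,12) (14,12)]

Clipped polygon: [(14,25/3) (109/7,12) (14,12)]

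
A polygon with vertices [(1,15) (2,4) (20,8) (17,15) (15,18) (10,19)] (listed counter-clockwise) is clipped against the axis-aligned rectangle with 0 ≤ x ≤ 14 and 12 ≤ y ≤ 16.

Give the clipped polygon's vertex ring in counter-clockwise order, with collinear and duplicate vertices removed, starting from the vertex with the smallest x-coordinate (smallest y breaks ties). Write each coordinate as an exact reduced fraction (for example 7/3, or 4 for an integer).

Clipped polygon: [(1,15) (14/11,12) (14,12) (14,16) (13/4,16)]

1. After x ≥ 0: [(1,15) (2,4) (20,8) (17,15) (15,18) (10,19)]
2. After x ≤ 14: [(1,15) (2,4) (14,20/3) (14,91/5) (10,19)]
3. After y ≥ 12: [(1,15) (14/11,12) (14,12) (14,91/5) (10,19)]
4. After y ≤ 16: [(13/4,16) (1,15) (14/11,12) (14,12) (14,16)]
5. Canonical ring: [(1,15) (14/11,12) (14,12) (14,16) (13/4,16)]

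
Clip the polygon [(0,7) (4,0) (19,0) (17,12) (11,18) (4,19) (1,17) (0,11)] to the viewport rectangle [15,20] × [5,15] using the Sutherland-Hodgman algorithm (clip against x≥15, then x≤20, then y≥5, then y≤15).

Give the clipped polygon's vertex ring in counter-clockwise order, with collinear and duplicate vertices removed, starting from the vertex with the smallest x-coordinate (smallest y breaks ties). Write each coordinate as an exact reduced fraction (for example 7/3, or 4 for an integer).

1. After x ≥ 15: [(15,0) (19,0) (17,12) (15,14)]
2. After x ≤ 20: [(15,0) (19,0) (17,12) (15,14)]
3. After y ≥ 5: [(15,5) (109/6,5) (17,12) (15,14)]
4. After y ≤ 15: [(15,5) (109/6,5) (17,12) (15,14)]
5. Canonical ring: [(15,5) (109/6,5) (17,12) (15,14)]

Clipped polygon: [(15,5) (109/6,5) (17,12) (15,14)]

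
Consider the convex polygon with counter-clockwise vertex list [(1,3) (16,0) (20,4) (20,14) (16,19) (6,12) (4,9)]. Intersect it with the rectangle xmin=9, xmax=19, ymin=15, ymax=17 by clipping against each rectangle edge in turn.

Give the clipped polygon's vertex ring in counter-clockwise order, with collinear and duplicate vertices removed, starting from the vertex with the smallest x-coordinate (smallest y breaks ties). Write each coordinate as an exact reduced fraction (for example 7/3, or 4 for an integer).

1. After x ≥ 9: [(9,7/5) (16,0) (20,4) (20,14) (16,19) (9,141/10)]
2. After x ≤ 19: [(9,7/5) (16,0) (19,3) (19,61/4) (16,19) (9,141/10)]
3. After y ≥ 15: [(19,15) (19,61/4) (16,19) (72/7,15)]
4. After y ≤ 17: [(19,15) (19,61/4) (88/5,17) (92/7,17) (72/7,15)]
5. Canonical ring: [(72/7,15) (19,15) (19,61/4) (88/5,17) (92/7,17)]

Clipped polygon: [(72/7,15) (19,15) (19,61/4) (88/5,17) (92/7,17)]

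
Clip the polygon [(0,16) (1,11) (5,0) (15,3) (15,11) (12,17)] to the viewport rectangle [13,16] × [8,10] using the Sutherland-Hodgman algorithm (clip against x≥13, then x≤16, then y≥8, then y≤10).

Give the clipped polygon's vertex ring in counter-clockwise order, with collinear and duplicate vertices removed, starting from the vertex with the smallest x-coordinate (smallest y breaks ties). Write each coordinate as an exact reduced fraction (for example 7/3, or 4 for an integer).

1. After x ≥ 13: [(13,12/5) (15,3) (15,11) (13,15)]
2. After x ≤ 16: [(13,12/5) (15,3) (15,11) (13,15)]
3. After y ≥ 8: [(13,8) (15,8) (15,11) (13,15)]
4. After y ≤ 10: [(13,10) (13,8) (15,8) (15,10)]
5. Canonical ring: [(13,8) (15,8) (15,10) (13,10)]

Clipped polygon: [(13,8) (15,8) (15,10) (13,10)]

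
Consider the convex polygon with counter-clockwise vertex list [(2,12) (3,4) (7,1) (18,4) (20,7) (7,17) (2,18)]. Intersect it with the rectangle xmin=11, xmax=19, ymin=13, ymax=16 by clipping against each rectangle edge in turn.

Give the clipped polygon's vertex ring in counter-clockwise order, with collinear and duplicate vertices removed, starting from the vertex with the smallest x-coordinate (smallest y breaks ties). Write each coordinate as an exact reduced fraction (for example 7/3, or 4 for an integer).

1. After x ≥ 11: [(11,23/11) (18,4) (20,7) (11,181/13)]
2. After x ≤ 19: [(11,23/11) (18,4) (19,11/2) (19,101/13) (11,181/13)]
3. After y ≥ 13: [(11,13) (61/5,13) (11,181/13)]
4. After y ≤ 16: [(11,13) (61/5,13) (11,181/13)]
5. Canonical ring: [(11,13) (61/5,13) (11,181/13)]

Clipped polygon: [(11,13) (61/5,13) (11,181/13)]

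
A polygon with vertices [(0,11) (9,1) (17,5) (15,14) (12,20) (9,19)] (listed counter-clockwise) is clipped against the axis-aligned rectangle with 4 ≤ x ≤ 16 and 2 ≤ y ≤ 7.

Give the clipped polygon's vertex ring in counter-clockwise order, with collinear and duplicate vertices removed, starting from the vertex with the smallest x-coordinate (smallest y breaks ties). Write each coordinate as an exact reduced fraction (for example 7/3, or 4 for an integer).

1. After x ≥ 4: [(4,131/9) (4,59/9) (9,1) (17,5) (15,14) (12,20) (9,19)]
2. After x ≤ 16: [(4,131/9) (4,59/9) (9,1) (16,9/2) (16,19/2) (15,14) (12,20) (9,19)]
3. After y ≥ 2: [(4,131/9) (4,59/9) (81/10,2) (11,2) (16,9/2) (16,19/2) (15,14) (12,20) (9,19)]
4. After y ≤ 7: [(4,7) (4,59/9) (81/10,2) (11,2) (16,9/2) (16,7)]
5. Canonical ring: [(4,59/9) (81/10,2) (11,2) (16,9/2) (16,7) (4,7)]

Clipped polygon: [(4,59/9) (81/10,2) (11,2) (16,9/2) (16,7) (4,7)]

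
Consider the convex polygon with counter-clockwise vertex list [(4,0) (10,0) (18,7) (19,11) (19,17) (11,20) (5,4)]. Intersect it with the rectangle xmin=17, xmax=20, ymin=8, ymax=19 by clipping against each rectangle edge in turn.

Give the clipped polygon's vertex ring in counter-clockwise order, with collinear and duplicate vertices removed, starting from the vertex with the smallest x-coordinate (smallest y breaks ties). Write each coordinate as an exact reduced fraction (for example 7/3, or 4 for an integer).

1. After x ≥ 17: [(17,49/8) (18,7) (19,11) (19,17) (17,71/4)]
2. After x ≤ 20: [(17,49/8) (18,7) (19,11) (19,17) (17,71/4)]
3. After y ≥ 8: [(17,8) (73/4,8) (19,11) (19,17) (17,71/4)]
4. After y ≤ 19: [(17,8) (73/4,8) (19,11) (19,17) (17,71/4)]
5. Canonical ring: [(17,8) (73/4,8) (19,11) (19,17) (17,71/4)]

Clipped polygon: [(17,8) (73/4,8) (19,11) (19,17) (17,71/4)]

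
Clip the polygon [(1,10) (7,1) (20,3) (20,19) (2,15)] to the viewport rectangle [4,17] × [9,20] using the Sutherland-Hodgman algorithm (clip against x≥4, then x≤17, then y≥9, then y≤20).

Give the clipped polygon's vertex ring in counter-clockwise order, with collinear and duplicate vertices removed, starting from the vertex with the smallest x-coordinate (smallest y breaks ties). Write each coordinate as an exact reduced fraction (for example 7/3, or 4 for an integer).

Clipped polygon: [(4,9) (17,9) (17,55/3) (4,139/9)]

1. After x ≥ 4: [(4,11/2) (7,1) (20,3) (20,19) (4,139/9)]
2. After x ≤ 17: [(4,11/2) (7,1) (17,33/13) (17,55/3) (4,139/9)]
3. After y ≥ 9: [(4,9) (17,9) (17,55/3) (4,139/9)]
4. After y ≤ 20: [(4,9) (17,9) (17,55/3) (4,139/9)]
5. Canonical ring: [(4,9) (17,9) (17,55/3) (4,139/9)]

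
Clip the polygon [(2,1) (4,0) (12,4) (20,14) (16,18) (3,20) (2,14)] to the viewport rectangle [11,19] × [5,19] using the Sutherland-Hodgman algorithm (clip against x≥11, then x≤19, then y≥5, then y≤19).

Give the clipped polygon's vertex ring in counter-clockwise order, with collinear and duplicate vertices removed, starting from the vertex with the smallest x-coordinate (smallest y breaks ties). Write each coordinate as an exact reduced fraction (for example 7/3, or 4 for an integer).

1. After x ≥ 11: [(11,7/2) (12,4) (20,14) (16,18) (11,244/13)]
2. After x ≤ 19: [(11,7/2) (12,4) (19,51/4) (19,15) (16,18) (11,244/13)]
3. After y ≥ 5: [(11,5) (64/5,5) (19,51/4) (19,15) (16,18) (11,244/13)]
4. After y ≤ 19: [(11,5) (64/5,5) (19,51/4) (19,15) (16,18) (11,244/13)]
5. Canonical ring: [(11,5) (64/5,5) (19,51/4) (19,15) (16,18) (11,244/13)]

Clipped polygon: [(11,5) (64/5,5) (19,51/4) (19,15) (16,18) (11,244/13)]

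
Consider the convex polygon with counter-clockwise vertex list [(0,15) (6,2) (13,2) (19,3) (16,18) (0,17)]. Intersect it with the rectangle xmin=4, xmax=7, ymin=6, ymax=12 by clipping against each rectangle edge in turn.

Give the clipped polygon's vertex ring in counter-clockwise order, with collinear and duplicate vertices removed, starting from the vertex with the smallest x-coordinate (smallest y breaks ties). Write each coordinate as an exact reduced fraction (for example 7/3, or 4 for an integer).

1. After x ≥ 4: [(4,19/3) (6,2) (13,2) (19,3) (16,18) (4,69/4)]
2. After x ≤ 7: [(4,19/3) (6,2) (7,2) (7,279/16) (4,69/4)]
3. After y ≥ 6: [(4,19/3) (54/13,6) (7,6) (7,279/16) (4,69/4)]
4. After y ≤ 12: [(4,12) (4,19/3) (54/13,6) (7,6) (7,12)]
5. Canonical ring: [(4,19/3) (54/13,6) (7,6) (7,12) (4,12)]

Clipped polygon: [(4,19/3) (54/13,6) (7,6) (7,12) (4,12)]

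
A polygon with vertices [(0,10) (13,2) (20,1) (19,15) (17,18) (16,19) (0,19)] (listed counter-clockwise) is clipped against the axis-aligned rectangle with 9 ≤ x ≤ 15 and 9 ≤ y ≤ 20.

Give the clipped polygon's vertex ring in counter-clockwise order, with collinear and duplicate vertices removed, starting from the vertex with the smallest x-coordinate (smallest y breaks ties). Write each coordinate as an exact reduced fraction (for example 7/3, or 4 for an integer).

Clipped polygon: [(9,9) (15,9) (15,19) (9,19)]

1. After x ≥ 9: [(9,58/13) (13,2) (20,1) (19,15) (17,18) (16,19) (9,19)]
2. After x ≤ 15: [(9,58/13) (13,2) (15,12/7) (15,19) (9,19)]
3. After y ≥ 9: [(9,9) (15,9) (15,19) (9,19)]
4. After y ≤ 20: [(9,9) (15,9) (15,19) (9,19)]
5. Canonical ring: [(9,9) (15,9) (15,19) (9,19)]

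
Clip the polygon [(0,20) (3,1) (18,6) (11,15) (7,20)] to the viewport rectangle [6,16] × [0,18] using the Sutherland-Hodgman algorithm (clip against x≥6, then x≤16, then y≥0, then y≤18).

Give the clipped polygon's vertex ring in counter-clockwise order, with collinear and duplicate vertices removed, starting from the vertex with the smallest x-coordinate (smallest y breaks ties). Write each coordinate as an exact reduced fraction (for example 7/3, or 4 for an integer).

1. After x ≥ 6: [(6,20) (6,2) (18,6) (11,15) (7,20)]
2. After x ≤ 16: [(6,20) (6,2) (16,16/3) (16,60/7) (11,15) (7,20)]
3. After y ≥ 0: [(6,20) (6,2) (16,16/3) (16,60/7) (11,15) (7,20)]
4. After y ≤ 18: [(6,18) (6,2) (16,16/3) (16,60/7) (11,15) (43/5,18)]
5. Canonical ring: [(6,2) (16,16/3) (16,60/7) (11,15) (43/5,18) (6,18)]

Clipped polygon: [(6,2) (16,16/3) (16,60/7) (11,15) (43/5,18) (6,18)]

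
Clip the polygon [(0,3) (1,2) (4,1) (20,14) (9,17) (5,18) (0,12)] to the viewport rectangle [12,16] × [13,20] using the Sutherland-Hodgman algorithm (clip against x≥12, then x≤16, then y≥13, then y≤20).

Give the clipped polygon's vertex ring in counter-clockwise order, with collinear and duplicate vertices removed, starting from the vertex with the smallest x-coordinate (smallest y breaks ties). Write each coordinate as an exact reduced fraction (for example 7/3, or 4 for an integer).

Clipped polygon: [(12,13) (16,13) (16,166/11) (12,178/11)]

1. After x ≥ 12: [(12,15/2) (20,14) (12,178/11)]
2. After x ≤ 16: [(12,15/2) (16,43/4) (16,166/11) (12,178/11)]
3. After y ≥ 13: [(12,13) (16,13) (16,166/11) (12,178/11)]
4. After y ≤ 20: [(12,13) (16,13) (16,166/11) (12,178/11)]
5. Canonical ring: [(12,13) (16,13) (16,166/11) (12,178/11)]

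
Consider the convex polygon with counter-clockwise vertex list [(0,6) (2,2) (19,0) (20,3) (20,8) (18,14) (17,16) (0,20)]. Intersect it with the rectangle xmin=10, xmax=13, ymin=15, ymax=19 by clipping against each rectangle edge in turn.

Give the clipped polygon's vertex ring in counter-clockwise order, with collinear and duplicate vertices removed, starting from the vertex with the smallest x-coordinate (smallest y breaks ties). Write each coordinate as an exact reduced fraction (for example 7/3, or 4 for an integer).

Clipped polygon: [(10,15) (13,15) (13,288/17) (10,300/17)]

1. After x ≥ 10: [(10,18/17) (19,0) (20,3) (20,8) (18,14) (17,16) (10,300/17)]
2. After x ≤ 13: [(10,18/17) (13,12/17) (13,288/17) (10,300/17)]
3. After y ≥ 15: [(10,15) (13,15) (13,288/17) (10,300/17)]
4. After y ≤ 19: [(10,15) (13,15) (13,288/17) (10,300/17)]
5. Canonical ring: [(10,15) (13,15) (13,288/17) (10,300/17)]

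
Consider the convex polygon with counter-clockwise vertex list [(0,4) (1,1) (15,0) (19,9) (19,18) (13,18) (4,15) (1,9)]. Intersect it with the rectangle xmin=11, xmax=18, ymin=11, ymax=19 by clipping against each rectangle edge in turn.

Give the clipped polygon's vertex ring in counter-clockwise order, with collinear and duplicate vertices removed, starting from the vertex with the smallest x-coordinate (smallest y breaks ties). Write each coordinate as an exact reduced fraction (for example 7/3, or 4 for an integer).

1. After x ≥ 11: [(11,2/7) (15,0) (19,9) (19,18) (13,18) (11,52/3)]
2. After x ≤ 18: [(11,2/7) (15,0) (18,27/4) (18,18) (13,18) (11,52/3)]
3. After y ≥ 11: [(11,11) (18,11) (18,18) (13,18) (11,52/3)]
4. After y ≤ 19: [(11,11) (18,11) (18,18) (13,18) (11,52/3)]
5. Canonical ring: [(11,11) (18,11) (18,18) (13,18) (11,52/3)]

Clipped polygon: [(11,11) (18,11) (18,18) (13,18) (11,52/3)]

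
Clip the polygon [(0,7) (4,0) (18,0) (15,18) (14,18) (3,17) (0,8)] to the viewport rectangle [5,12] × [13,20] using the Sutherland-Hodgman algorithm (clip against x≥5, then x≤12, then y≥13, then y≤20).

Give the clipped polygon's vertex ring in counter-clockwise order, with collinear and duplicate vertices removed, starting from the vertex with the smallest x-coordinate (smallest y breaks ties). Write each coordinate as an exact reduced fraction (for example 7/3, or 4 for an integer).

Clipped polygon: [(5,13) (12,13) (12,196/11) (5,189/11)]

1. After x ≥ 5: [(5,0) (18,0) (15,18) (14,18) (5,189/11)]
2. After x ≤ 12: [(5,0) (12,0) (12,196/11) (5,189/11)]
3. After y ≥ 13: [(5,13) (12,13) (12,196/11) (5,189/11)]
4. After y ≤ 20: [(5,13) (12,13) (12,196/11) (5,189/11)]
5. Canonical ring: [(5,13) (12,13) (12,196/11) (5,189/11)]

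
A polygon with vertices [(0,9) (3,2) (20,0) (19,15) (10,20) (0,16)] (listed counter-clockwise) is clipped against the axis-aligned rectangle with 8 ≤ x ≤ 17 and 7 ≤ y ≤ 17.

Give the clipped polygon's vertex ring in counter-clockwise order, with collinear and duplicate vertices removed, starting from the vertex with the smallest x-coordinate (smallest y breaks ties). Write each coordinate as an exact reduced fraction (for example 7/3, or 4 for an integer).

Clipped polygon: [(8,7) (17,7) (17,145/9) (77/5,17) (8,17)]

1. After x ≥ 8: [(8,24/17) (20,0) (19,15) (10,20) (8,96/5)]
2. After x ≤ 17: [(8,24/17) (17,6/17) (17,145/9) (10,20) (8,96/5)]
3. After y ≥ 7: [(8,7) (17,7) (17,145/9) (10,20) (8,96/5)]
4. After y ≤ 17: [(8,17) (8,7) (17,7) (17,145/9) (77/5,17)]
5. Canonical ring: [(8,7) (17,7) (17,145/9) (77/5,17) (8,17)]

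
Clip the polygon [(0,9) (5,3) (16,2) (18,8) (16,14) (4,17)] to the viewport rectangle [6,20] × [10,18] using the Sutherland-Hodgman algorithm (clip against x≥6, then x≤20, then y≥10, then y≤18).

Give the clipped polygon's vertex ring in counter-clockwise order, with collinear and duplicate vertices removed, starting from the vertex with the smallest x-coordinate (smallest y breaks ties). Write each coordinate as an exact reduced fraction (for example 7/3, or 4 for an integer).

1. After x ≥ 6: [(6,32/11) (16,2) (18,8) (16,14) (6,33/2)]
2. After x ≤ 20: [(6,32/11) (16,2) (18,8) (16,14) (6,33/2)]
3. After y ≥ 10: [(6,10) (52/3,10) (16,14) (6,33/2)]
4. After y ≤ 18: [(6,10) (52/3,10) (16,14) (6,33/2)]
5. Canonical ring: [(6,10) (52/3,10) (16,14) (6,33/2)]

Clipped polygon: [(6,10) (52/3,10) (16,14) (6,33/2)]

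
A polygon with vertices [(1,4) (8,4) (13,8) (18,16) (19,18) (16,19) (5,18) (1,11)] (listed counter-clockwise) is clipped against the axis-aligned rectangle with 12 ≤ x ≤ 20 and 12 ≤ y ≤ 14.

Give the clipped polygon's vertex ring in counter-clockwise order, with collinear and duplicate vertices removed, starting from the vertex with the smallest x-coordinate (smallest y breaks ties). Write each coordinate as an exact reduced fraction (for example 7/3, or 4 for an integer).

Clipped polygon: [(12,12) (31/2,12) (67/4,14) (12,14)]

1. After x ≥ 12: [(12,36/5) (13,8) (18,16) (19,18) (16,19) (12,205/11)]
2. After x ≤ 20: [(12,36/5) (13,8) (18,16) (19,18) (16,19) (12,205/11)]
3. After y ≥ 12: [(12,12) (31/2,12) (18,16) (19,18) (16,19) (12,205/11)]
4. After y ≤ 14: [(12,14) (12,12) (31/2,12) (67/4,14)]
5. Canonical ring: [(12,12) (31/2,12) (67/4,14) (12,14)]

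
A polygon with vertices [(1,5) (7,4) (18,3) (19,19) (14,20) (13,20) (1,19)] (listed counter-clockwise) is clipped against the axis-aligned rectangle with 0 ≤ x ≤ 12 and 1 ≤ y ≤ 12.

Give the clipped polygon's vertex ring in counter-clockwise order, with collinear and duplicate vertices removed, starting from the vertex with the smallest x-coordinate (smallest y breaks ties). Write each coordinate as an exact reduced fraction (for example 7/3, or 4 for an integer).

1. After x ≥ 0: [(1,5) (7,4) (18,3) (19,19) (14,20) (13,20) (1,19)]
2. After x ≤ 12: [(1,5) (7,4) (12,39/11) (12,239/12) (1,19)]
3. After y ≥ 1: [(1,5) (7,4) (12,39/11) (12,239/12) (1,19)]
4. After y ≤ 12: [(1,12) (1,5) (7,4) (12,39/11) (12,12)]
5. Canonical ring: [(1,5) (7,4) (12,39/11) (12,12) (1,12)]

Clipped polygon: [(1,5) (7,4) (12,39/11) (12,12) (1,12)]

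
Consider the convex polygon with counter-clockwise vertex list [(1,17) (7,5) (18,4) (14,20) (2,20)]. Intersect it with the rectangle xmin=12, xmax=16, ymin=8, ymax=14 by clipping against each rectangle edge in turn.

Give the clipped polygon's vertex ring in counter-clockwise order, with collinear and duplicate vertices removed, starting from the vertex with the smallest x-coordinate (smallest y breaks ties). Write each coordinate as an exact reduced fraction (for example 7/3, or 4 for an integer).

Clipped polygon: [(12,8) (16,8) (16,12) (31/2,14) (12,14)]

1. After x ≥ 12: [(12,50/11) (18,4) (14,20) (12,20)]
2. After x ≤ 16: [(12,50/11) (16,46/11) (16,12) (14,20) (12,20)]
3. After y ≥ 8: [(12,8) (16,8) (16,12) (14,20) (12,20)]
4. After y ≤ 14: [(12,14) (12,8) (16,8) (16,12) (31/2,14)]
5. Canonical ring: [(12,8) (16,8) (16,12) (31/2,14) (12,14)]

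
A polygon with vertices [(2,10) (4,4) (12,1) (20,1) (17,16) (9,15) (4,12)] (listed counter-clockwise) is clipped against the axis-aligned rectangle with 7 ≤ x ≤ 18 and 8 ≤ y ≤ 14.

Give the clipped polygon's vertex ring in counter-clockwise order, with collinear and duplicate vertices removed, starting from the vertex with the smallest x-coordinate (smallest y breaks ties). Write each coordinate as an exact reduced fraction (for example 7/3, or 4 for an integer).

Clipped polygon: [(7,8) (18,8) (18,11) (87/5,14) (22/3,14) (7,69/5)]

1. After x ≥ 7: [(7,23/8) (12,1) (20,1) (17,16) (9,15) (7,69/5)]
2. After x ≤ 18: [(7,23/8) (12,1) (18,1) (18,11) (17,16) (9,15) (7,69/5)]
3. After y ≥ 8: [(7,8) (18,8) (18,11) (17,16) (9,15) (7,69/5)]
4. After y ≤ 14: [(7,8) (18,8) (18,11) (87/5,14) (22/3,14) (7,69/5)]
5. Canonical ring: [(7,8) (18,8) (18,11) (87/5,14) (22/3,14) (7,69/5)]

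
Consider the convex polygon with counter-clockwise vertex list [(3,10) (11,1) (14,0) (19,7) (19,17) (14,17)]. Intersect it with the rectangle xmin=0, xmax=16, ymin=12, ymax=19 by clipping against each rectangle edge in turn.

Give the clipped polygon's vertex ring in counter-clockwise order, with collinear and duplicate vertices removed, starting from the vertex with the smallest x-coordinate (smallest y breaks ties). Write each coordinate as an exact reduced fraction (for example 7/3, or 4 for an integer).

1. After x ≥ 0: [(3,10) (11,1) (14,0) (19,7) (19,17) (14,17)]
2. After x ≤ 16: [(3,10) (11,1) (14,0) (16,14/5) (16,17) (14,17)]
3. After y ≥ 12: [(43/7,12) (16,12) (16,17) (14,17)]
4. After y ≤ 19: [(43/7,12) (16,12) (16,17) (14,17)]
5. Canonical ring: [(43/7,12) (16,12) (16,17) (14,17)]

Clipped polygon: [(43/7,12) (16,12) (16,17) (14,17)]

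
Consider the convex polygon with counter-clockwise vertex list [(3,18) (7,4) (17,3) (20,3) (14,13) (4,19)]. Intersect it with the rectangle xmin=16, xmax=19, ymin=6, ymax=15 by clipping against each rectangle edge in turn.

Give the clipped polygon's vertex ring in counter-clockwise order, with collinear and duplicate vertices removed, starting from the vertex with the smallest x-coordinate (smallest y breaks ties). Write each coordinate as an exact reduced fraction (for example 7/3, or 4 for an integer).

Clipped polygon: [(16,6) (91/5,6) (16,29/3)]

1. After x ≥ 16: [(16,31/10) (17,3) (20,3) (16,29/3)]
2. After x ≤ 19: [(16,31/10) (17,3) (19,3) (19,14/3) (16,29/3)]
3. After y ≥ 6: [(16,6) (91/5,6) (16,29/3)]
4. After y ≤ 15: [(16,6) (91/5,6) (16,29/3)]
5. Canonical ring: [(16,6) (91/5,6) (16,29/3)]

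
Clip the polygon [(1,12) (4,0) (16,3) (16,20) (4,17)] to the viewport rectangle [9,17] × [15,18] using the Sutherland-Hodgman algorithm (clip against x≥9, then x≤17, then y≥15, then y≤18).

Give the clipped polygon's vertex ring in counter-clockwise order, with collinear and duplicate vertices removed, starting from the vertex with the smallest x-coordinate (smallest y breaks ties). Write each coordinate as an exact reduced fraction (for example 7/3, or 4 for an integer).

1. After x ≥ 9: [(9,5/4) (16,3) (16,20) (9,73/4)]
2. After x ≤ 17: [(9,5/4) (16,3) (16,20) (9,73/4)]
3. After y ≥ 15: [(9,15) (16,15) (16,20) (9,73/4)]
4. After y ≤ 18: [(9,18) (9,15) (16,15) (16,18)]
5. Canonical ring: [(9,15) (16,15) (16,18) (9,18)]

Clipped polygon: [(9,15) (16,15) (16,18) (9,18)]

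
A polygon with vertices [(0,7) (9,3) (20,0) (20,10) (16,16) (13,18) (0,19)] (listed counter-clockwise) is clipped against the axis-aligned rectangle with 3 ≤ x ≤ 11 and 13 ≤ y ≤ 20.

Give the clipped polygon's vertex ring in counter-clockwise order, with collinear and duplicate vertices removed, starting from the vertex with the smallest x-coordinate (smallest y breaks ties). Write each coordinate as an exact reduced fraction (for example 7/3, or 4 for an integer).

1. After x ≥ 3: [(3,17/3) (9,3) (20,0) (20,10) (16,16) (13,18) (3,244/13)]
2. After x ≤ 11: [(3,17/3) (9,3) (11,27/11) (11,236/13) (3,244/13)]
3. After y ≥ 13: [(3,13) (11,13) (11,236/13) (3,244/13)]
4. After y ≤ 20: [(3,13) (11,13) (11,236/13) (3,244/13)]
5. Canonical ring: [(3,13) (11,13) (11,236/13) (3,244/13)]

Clipped polygon: [(3,13) (11,13) (11,236/13) (3,244/13)]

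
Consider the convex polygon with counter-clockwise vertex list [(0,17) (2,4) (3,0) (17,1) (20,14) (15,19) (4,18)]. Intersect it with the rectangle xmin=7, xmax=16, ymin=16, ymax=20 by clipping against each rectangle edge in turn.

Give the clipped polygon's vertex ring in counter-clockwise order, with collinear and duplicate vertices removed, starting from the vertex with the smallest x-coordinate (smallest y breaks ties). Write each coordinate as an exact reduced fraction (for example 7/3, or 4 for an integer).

Clipped polygon: [(7,16) (16,16) (16,18) (15,19) (7,201/11)]

1. After x ≥ 7: [(7,2/7) (17,1) (20,14) (15,19) (7,201/11)]
2. After x ≤ 16: [(7,2/7) (16,13/14) (16,18) (15,19) (7,201/11)]
3. After y ≥ 16: [(7,16) (16,16) (16,18) (15,19) (7,201/11)]
4. After y ≤ 20: [(7,16) (16,16) (16,18) (15,19) (7,201/11)]
5. Canonical ring: [(7,16) (16,16) (16,18) (15,19) (7,201/11)]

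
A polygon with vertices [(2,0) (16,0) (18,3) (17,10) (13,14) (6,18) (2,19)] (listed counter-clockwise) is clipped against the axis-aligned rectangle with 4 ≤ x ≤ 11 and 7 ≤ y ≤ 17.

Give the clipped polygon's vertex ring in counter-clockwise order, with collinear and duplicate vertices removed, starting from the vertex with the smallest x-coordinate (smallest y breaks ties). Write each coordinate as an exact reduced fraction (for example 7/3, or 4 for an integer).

1. After x ≥ 4: [(4,0) (16,0) (18,3) (17,10) (13,14) (6,18) (4,37/2)]
2. After x ≤ 11: [(4,0) (11,0) (11,106/7) (6,18) (4,37/2)]
3. After y ≥ 7: [(4,7) (11,7) (11,106/7) (6,18) (4,37/2)]
4. After y ≤ 17: [(4,17) (4,7) (11,7) (11,106/7) (31/4,17)]
5. Canonical ring: [(4,7) (11,7) (11,106/7) (31/4,17) (4,17)]

Clipped polygon: [(4,7) (11,7) (11,106/7) (31/4,17) (4,17)]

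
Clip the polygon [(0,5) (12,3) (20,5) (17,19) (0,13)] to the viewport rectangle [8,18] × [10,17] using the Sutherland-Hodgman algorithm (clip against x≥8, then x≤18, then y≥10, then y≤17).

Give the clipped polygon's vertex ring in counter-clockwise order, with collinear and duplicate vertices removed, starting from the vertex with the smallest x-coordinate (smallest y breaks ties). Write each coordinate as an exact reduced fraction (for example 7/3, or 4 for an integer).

1. After x ≥ 8: [(8,11/3) (12,3) (20,5) (17,19) (8,269/17)]
2. After x ≤ 18: [(8,11/3) (12,3) (18,9/2) (18,43/3) (17,19) (8,269/17)]
3. After y ≥ 10: [(8,10) (18,10) (18,43/3) (17,19) (8,269/17)]
4. After y ≤ 17: [(8,10) (18,10) (18,43/3) (122/7,17) (34/3,17) (8,269/17)]
5. Canonical ring: [(8,10) (18,10) (18,43/3) (122/7,17) (34/3,17) (8,269/17)]

Clipped polygon: [(8,10) (18,10) (18,43/3) (122/7,17) (34/3,17) (8,269/17)]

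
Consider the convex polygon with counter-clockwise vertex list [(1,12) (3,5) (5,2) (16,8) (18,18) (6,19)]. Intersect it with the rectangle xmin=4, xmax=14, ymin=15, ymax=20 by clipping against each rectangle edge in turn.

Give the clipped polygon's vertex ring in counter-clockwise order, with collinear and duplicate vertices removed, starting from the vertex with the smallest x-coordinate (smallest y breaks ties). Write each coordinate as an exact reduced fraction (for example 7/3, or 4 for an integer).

1. After x ≥ 4: [(4,81/5) (4,7/2) (5,2) (16,8) (18,18) (6,19)]
2. After x ≤ 14: [(4,81/5) (4,7/2) (5,2) (14,76/11) (14,55/3) (6,19)]
3. After y ≥ 15: [(4,81/5) (4,15) (14,15) (14,55/3) (6,19)]
4. After y ≤ 20: [(4,81/5) (4,15) (14,15) (14,55/3) (6,19)]
5. Canonical ring: [(4,15) (14,15) (14,55/3) (6,19) (4,81/5)]

Clipped polygon: [(4,15) (14,15) (14,55/3) (6,19) (4,81/5)]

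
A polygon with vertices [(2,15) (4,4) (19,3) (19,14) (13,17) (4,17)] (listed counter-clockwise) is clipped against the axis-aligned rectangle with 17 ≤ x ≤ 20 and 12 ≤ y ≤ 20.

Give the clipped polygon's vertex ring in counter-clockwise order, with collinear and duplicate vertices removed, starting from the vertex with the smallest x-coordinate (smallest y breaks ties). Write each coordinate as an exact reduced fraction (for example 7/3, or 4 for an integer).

Clipped polygon: [(17,12) (19,12) (19,14) (17,15)]

1. After x ≥ 17: [(17,47/15) (19,3) (19,14) (17,15)]
2. After x ≤ 20: [(17,47/15) (19,3) (19,14) (17,15)]
3. After y ≥ 12: [(17,12) (19,12) (19,14) (17,15)]
4. After y ≤ 20: [(17,12) (19,12) (19,14) (17,15)]
5. Canonical ring: [(17,12) (19,12) (19,14) (17,15)]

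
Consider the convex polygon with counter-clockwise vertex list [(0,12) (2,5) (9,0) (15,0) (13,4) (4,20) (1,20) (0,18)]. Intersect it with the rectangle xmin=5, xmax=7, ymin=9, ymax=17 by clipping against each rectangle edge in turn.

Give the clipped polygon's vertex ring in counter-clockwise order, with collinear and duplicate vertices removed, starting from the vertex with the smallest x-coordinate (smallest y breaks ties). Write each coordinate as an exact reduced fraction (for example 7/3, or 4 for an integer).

1. After x ≥ 5: [(5,20/7) (9,0) (15,0) (13,4) (5,164/9)]
2. After x ≤ 7: [(5,20/7) (7,10/7) (7,44/3) (5,164/9)]
3. After y ≥ 9: [(5,9) (7,9) (7,44/3) (5,164/9)]
4. After y ≤ 17: [(5,17) (5,9) (7,9) (7,44/3) (91/16,17)]
5. Canonical ring: [(5,9) (7,9) (7,44/3) (91/16,17) (5,17)]

Clipped polygon: [(5,9) (7,9) (7,44/3) (91/16,17) (5,17)]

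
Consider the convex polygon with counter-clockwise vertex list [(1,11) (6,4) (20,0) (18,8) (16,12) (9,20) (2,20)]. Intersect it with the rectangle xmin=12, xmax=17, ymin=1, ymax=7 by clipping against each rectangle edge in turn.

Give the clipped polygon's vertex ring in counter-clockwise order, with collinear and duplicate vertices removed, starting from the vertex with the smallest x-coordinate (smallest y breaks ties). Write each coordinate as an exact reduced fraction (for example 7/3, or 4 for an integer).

Clipped polygon: [(12,16/7) (33/2,1) (17,1) (17,7) (12,7)]

1. After x ≥ 12: [(12,16/7) (20,0) (18,8) (16,12) (12,116/7)]
2. After x ≤ 17: [(12,16/7) (17,6/7) (17,10) (16,12) (12,116/7)]
3. After y ≥ 1: [(12,16/7) (33/2,1) (17,1) (17,10) (16,12) (12,116/7)]
4. After y ≤ 7: [(12,7) (12,16/7) (33/2,1) (17,1) (17,7)]
5. Canonical ring: [(12,16/7) (33/2,1) (17,1) (17,7) (12,7)]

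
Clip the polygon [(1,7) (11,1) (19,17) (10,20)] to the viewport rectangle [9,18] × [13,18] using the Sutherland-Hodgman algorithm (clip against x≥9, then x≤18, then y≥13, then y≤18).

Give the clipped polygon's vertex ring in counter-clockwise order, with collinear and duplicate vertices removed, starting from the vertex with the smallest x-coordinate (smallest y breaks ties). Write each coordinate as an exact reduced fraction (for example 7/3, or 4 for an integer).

1. After x ≥ 9: [(9,167/9) (9,11/5) (11,1) (19,17) (10,20)]
2. After x ≤ 18: [(9,167/9) (9,11/5) (11,1) (18,15) (18,52/3) (10,20)]
3. After y ≥ 13: [(9,167/9) (9,13) (17,13) (18,15) (18,52/3) (10,20)]
4. After y ≤ 18: [(9,18) (9,13) (17,13) (18,15) (18,52/3) (16,18)]
5. Canonical ring: [(9,13) (17,13) (18,15) (18,52/3) (16,18) (9,18)]

Clipped polygon: [(9,13) (17,13) (18,15) (18,52/3) (16,18) (9,18)]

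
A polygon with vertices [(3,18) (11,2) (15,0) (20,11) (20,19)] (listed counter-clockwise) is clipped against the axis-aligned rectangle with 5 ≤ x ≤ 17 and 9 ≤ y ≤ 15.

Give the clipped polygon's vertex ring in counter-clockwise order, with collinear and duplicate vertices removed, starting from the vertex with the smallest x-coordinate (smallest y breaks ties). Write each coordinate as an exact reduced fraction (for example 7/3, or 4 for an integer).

Clipped polygon: [(5,14) (15/2,9) (17,9) (17,15) (5,15)]

1. After x ≥ 5: [(5,308/17) (5,14) (11,2) (15,0) (20,11) (20,19)]
2. After x ≤ 17: [(17,320/17) (5,308/17) (5,14) (11,2) (15,0) (17,22/5)]
3. After y ≥ 9: [(17,9) (17,320/17) (5,308/17) (5,14) (15/2,9)]
4. After y ≤ 15: [(17,9) (17,15) (5,15) (5,14) (15/2,9)]
5. Canonical ring: [(5,14) (15/2,9) (17,9) (17,15) (5,15)]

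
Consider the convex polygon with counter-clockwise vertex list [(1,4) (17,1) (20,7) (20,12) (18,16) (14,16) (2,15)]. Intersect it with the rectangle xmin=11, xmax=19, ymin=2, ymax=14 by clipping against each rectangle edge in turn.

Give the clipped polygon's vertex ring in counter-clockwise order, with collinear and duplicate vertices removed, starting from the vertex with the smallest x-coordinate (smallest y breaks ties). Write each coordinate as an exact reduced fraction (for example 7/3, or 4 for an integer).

Clipped polygon: [(11,17/8) (35/3,2) (35/2,2) (19,5) (19,14) (11,14)]

1. After x ≥ 11: [(11,17/8) (17,1) (20,7) (20,12) (18,16) (14,16) (11,63/4)]
2. After x ≤ 19: [(11,17/8) (17,1) (19,5) (19,14) (18,16) (14,16) (11,63/4)]
3. After y ≥ 2: [(11,17/8) (35/3,2) (35/2,2) (19,5) (19,14) (18,16) (14,16) (11,63/4)]
4. After y ≤ 14: [(11,14) (11,17/8) (35/3,2) (35/2,2) (19,5) (19,14) (19,14)]
5. Canonical ring: [(11,17/8) (35/3,2) (35/2,2) (19,5) (19,14) (11,14)]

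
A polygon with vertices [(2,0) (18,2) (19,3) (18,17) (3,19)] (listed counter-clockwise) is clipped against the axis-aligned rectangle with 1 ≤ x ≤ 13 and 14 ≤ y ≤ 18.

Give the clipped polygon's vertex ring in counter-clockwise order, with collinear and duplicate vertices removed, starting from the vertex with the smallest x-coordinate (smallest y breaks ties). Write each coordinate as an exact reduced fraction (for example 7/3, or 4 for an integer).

1. After x ≥ 1: [(2,0) (18,2) (19,3) (18,17) (3,19)]
2. After x ≤ 13: [(2,0) (13,11/8) (13,53/3) (3,19)]
3. After y ≥ 14: [(52/19,14) (13,14) (13,53/3) (3,19)]
4. After y ≤ 18: [(56/19,18) (52/19,14) (13,14) (13,53/3) (21/2,18)]
5. Canonical ring: [(52/19,14) (13,14) (13,53/3) (21/2,18) (56/19,18)]

Clipped polygon: [(52/19,14) (13,14) (13,53/3) (21/2,18) (56/19,18)]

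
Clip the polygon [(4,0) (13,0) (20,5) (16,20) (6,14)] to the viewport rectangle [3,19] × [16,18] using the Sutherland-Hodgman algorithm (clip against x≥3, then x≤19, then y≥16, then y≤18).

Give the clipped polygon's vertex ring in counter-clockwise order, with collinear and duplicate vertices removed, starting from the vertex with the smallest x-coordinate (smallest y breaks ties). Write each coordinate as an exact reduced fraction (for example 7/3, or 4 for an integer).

Clipped polygon: [(28/3,16) (256/15,16) (248/15,18) (38/3,18)]

1. After x ≥ 3: [(4,0) (13,0) (20,5) (16,20) (6,14)]
2. After x ≤ 19: [(4,0) (13,0) (19,30/7) (19,35/4) (16,20) (6,14)]
3. After y ≥ 16: [(256/15,16) (16,20) (28/3,16)]
4. After y ≤ 18: [(256/15,16) (248/15,18) (38/3,18) (28/3,16)]
5. Canonical ring: [(28/3,16) (256/15,16) (248/15,18) (38/3,18)]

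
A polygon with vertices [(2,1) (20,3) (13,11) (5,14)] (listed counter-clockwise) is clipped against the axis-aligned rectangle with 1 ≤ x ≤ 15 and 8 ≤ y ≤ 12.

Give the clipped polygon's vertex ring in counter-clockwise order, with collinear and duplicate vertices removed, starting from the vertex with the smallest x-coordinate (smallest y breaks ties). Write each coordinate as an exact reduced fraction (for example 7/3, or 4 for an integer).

1. After x ≥ 1: [(2,1) (20,3) (13,11) (5,14)]
2. After x ≤ 15: [(2,1) (15,22/9) (15,61/7) (13,11) (5,14)]
3. After y ≥ 8: [(47/13,8) (15,8) (15,61/7) (13,11) (5,14)]
4. After y ≤ 12: [(59/13,12) (47/13,8) (15,8) (15,61/7) (13,11) (31/3,12)]
5. Canonical ring: [(47/13,8) (15,8) (15,61/7) (13,11) (31/3,12) (59/13,12)]

Clipped polygon: [(47/13,8) (15,8) (15,61/7) (13,11) (31/3,12) (59/13,12)]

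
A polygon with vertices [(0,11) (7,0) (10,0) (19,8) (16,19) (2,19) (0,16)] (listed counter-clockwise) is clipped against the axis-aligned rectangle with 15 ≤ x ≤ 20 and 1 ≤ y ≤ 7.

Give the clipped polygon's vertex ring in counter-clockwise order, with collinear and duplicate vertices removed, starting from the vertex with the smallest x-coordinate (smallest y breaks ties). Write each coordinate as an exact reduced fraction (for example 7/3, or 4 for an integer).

1. After x ≥ 15: [(15,40/9) (19,8) (16,19) (15,19)]
2. After x ≤ 20: [(15,40/9) (19,8) (16,19) (15,19)]
3. After y ≥ 1: [(15,40/9) (19,8) (16,19) (15,19)]
4. After y ≤ 7: [(15,7) (15,40/9) (143/8,7)]
5. Canonical ring: [(15,40/9) (143/8,7) (15,7)]

Clipped polygon: [(15,40/9) (143/8,7) (15,7)]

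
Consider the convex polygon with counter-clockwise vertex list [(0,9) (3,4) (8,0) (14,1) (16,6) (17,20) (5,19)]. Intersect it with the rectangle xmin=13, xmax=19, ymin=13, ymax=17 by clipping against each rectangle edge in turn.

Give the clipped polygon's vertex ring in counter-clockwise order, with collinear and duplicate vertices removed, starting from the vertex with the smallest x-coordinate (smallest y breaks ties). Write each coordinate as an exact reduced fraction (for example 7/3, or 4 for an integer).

Clipped polygon: [(13,13) (33/2,13) (235/14,17) (13,17)]

1. After x ≥ 13: [(13,5/6) (14,1) (16,6) (17,20) (13,59/3)]
2. After x ≤ 19: [(13,5/6) (14,1) (16,6) (17,20) (13,59/3)]
3. After y ≥ 13: [(13,13) (33/2,13) (17,20) (13,59/3)]
4. After y ≤ 17: [(13,17) (13,13) (33/2,13) (235/14,17)]
5. Canonical ring: [(13,13) (33/2,13) (235/14,17) (13,17)]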